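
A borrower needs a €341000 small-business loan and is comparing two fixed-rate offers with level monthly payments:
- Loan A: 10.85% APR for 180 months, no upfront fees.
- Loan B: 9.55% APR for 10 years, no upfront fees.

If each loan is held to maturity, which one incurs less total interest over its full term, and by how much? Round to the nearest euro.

Loan B by €161,257

Loan A: at 10.85% the monthly rate is 0.0090417, so the payment is 341,000 × 0.0090417 / (1 − 1.0090417^−180) = €3,843.74.
Total interest on Loan A = 180 × €3,843.74 − €341,000 = €350,873.20.
Loan B: at 9.55% the monthly rate is 0.0079583, so the payment is 341,000 × 0.0079583 / (1 − 1.0079583^−120) = €4,421.80.
Total interest on Loan B = 120 × €4,421.80 − €341,000 = €189,616.00.
Loan B is lower by €161,257.20.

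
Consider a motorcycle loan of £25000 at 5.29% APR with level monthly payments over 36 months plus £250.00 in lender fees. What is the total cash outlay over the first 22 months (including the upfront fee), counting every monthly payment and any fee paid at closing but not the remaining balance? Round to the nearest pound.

At 5.29% the monthly rate is 0.0044083, so the payment is 25,000 × 0.0044083 / (1 − 1.0044083^−36) = £752.53.
Total outlay = 22 × £752.53 + £250.00 = £16,805.66.

£16,806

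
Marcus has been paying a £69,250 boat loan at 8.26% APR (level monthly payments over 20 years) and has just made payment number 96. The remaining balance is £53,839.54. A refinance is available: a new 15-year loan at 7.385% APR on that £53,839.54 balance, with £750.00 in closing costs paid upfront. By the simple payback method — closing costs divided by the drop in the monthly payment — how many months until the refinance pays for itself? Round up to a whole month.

8 months

Current payment = 69,250 × 8.26%/12 / (1 − (1+0.0068833)^−240) = £590.49.
Refinanced payment = 53,839.54 × 0.0061542 / (1 − (1+0.0061542)^−180) = £495.59.
Monthly savings = £590.49 − £495.59 = £94.90.
Break-even = £750.00 / £94.90 = 7.90 → 8 months.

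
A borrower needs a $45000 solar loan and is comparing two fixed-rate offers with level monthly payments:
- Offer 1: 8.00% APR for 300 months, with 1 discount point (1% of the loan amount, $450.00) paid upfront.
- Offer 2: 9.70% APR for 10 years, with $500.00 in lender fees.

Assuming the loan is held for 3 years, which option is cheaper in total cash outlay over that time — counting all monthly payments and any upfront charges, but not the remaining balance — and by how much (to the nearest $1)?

Offer 1 by $8,687

Offer 1: monthly rate = 8%/12 = 0.0066667; payment = 45,000 × 0.0066667 / (1 − (1+0.0066667)^−300) = $347.32.
Offer 2: monthly rate = 9.7%/12 = 0.0080833; payment = 45,000 × 0.0080833 / (1 − (1+0.0080833)^−120) = $587.23.
Over 36 months: Offer 1 costs 36 × $347.32 + $450.00 = $12,953.52; Offer 2 costs 36 × $587.23 + $500.00 = $21,640.28.
Offer 1 is cheaper by $21,640.28 − $12,953.52 = $8,686.76.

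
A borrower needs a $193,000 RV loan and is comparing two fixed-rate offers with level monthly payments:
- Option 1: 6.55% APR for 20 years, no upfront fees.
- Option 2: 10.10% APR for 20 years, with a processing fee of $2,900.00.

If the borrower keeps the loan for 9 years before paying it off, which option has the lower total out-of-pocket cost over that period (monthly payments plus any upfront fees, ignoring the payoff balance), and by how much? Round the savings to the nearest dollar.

Option 1 by $49,411

Option 1: at 6.55% the monthly rate is 0.0054583, so the payment is 193,000 × 0.0054583 / (1 − 1.0054583^−240) = $1,444.64.
Option 2: at 10.10% the monthly rate is 0.0084167, so the payment is 193,000 × 0.0084167 / (1 − 1.0084167^−240) = $1,875.30.
Over 108 months: Option 1 costs 108 × $1,444.64 = $156,021.12; Option 2 costs 108 × $1,875.30 + $2,900.00 = $205,432.40.
Option 1 is cheaper by $205,432.40 − $156,021.12 = $49,411.28.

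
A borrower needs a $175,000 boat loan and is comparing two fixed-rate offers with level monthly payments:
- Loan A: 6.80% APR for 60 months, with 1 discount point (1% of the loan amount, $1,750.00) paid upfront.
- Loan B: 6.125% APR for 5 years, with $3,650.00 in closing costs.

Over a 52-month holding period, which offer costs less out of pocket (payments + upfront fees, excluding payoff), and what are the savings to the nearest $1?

Loan B by $976

Loan A: monthly rate = 6.8%/12 = 0.0056667; payment = 175,000 × 0.0056667 / (1 − (1+0.0056667)^−60) = $3,448.72.
Loan B: monthly rate = 6.125%/12 = 0.0051042; payment = 175,000 × 0.0051042 / (1 − (1+0.0051042)^−60) = $3,393.42.
Over 52 months: Loan A costs 52 × $3,448.72 + $1,750.00 = $181,083.44; Loan B costs 52 × $3,393.42 + $3,650.00 = $180,107.84.
Loan B is cheaper by $181,083.44 − $180,107.84 = $975.60.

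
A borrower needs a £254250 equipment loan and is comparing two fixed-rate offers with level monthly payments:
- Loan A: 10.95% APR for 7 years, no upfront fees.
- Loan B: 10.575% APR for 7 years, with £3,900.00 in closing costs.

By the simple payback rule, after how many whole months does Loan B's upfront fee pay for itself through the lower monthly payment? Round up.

79 months

Loan A: monthly rate = 10.95%/12 = 0.0091250; payment = 254,250 × 0.0091250 / (1 − (1+0.0091250)^−84) = £4,346.70.
Loan B: at 10.575% the monthly rate is 0.0088125, so the payment is 254,250 × 0.0088125 / (1 − 1.0088125^−84) = £4,296.77.
Monthly savings = £4,346.70 − £4,296.77 = £49.93.
Break-even = £3,900.00 / £49.93 = 78.11 → 79 months.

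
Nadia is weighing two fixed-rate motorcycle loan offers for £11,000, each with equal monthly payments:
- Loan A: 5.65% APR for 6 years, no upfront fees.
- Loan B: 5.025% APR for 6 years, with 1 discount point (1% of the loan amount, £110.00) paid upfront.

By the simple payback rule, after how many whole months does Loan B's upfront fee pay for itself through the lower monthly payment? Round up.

Loan A: at 5.65% the monthly rate is 0.0047083, so the payment is 11,000 × 0.0047083 / (1 − 1.0047083^−72) = £180.49.
Loan B: at 5.025% the monthly rate is 0.0041875, so the payment is 11,000 × 0.0041875 / (1 − 1.0041875^−72) = £177.28.
Monthly savings = £180.49 − £177.28 = £3.21.
Break-even = £110.00 / £3.21 = 34.27 → 35 months.

35 months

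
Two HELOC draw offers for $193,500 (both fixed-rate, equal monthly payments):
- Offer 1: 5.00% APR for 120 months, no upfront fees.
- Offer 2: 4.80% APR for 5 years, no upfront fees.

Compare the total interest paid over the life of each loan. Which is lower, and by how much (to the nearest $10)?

Offer 1: monthly rate = 5%/12 = 0.0041667; payment = 193,500 × 0.0041667 / (1 − (1+0.0041667)^−120) = $2,052.37.
Total interest on Offer 1 = 120 × $2,052.37 − $193,500 = $52,784.40.
Offer 2: at 4.80% the monthly rate is 0.0040000, so the payment is 193,500 × 0.0040000 / (1 − 1.0040000^−60) = $3,633.88.
Total interest on Offer 2 = 60 × $3,633.88 − $193,500 = $24,532.80.
Offer 2 is lower by $28,251.60.

Offer 2 by $28,250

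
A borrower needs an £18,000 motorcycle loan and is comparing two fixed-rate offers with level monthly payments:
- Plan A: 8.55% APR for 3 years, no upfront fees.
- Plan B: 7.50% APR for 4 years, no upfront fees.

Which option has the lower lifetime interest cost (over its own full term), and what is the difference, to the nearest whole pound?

Plan A by £420

Plan A: monthly rate = 8.55%/12 = 0.0071250; payment = 18,000 × 0.0071250 / (1 − (1+0.0071250)^−36) = £568.63.
Total interest on Plan A = 36 × £568.63 − £18,000 = £2,470.68.
Plan B: at 7.50% the monthly rate is 0.0062500, so the payment is 18,000 × 0.0062500 / (1 − 1.0062500^−48) = £435.22.
Total interest on Plan B = 48 × £435.22 − £18,000 = £2,890.56.
Plan A is lower by £419.88.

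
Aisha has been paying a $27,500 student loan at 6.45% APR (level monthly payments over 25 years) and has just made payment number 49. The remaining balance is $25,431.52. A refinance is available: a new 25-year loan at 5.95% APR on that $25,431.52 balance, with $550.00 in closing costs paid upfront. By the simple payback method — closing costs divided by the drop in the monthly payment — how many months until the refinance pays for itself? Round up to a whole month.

Current payment = 27,500 × 6.45%/12 / (1 − (1+0.0053750)^−300) = $184.82.
Refinanced payment = 25,431.52 × 0.0049583 / (1 − (1+0.0049583)^−300) = $163.08.
Monthly savings = $184.82 − $163.08 = $21.74.
Break-even = $550.00 / $21.74 = 25.30 → 26 months.

26 months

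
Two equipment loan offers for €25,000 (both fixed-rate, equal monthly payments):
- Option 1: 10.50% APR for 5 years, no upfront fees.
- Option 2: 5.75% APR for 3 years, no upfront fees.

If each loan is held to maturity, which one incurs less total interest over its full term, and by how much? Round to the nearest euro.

Option 2 by €4,963

Option 1: monthly rate = 10.5%/12 = 0.0087500; payment = 25,000 × 0.0087500 / (1 − (1+0.0087500)^−60) = €537.35.
Total interest on Option 1 = 60 × €537.35 − €25,000 = €7,241.00.
Option 2: monthly rate = 5.75%/12 = 0.0047917; payment = 25,000 × 0.0047917 / (1 − (1+0.0047917)^−36) = €757.72.
Total interest on Option 2 = 36 × €757.72 − €25,000 = €2,277.92.
Option 2 is lower by €4,963.08.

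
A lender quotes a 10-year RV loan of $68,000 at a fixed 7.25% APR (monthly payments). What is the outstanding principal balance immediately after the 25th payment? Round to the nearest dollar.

With monthly rate i = 7.25%/12 = 0.0060417, the balance after k of n payments is P · [(1+i)^n − (1+i)^k] / [(1+i)^n − 1].
(1+0.0060417)^120 = 2.06023216 and (1+0.0060417)^25 = 1.16251670, so the balance is 68,000 × (2.06023216 − 1.16251670) / (2.06023216 − 1) = $57,576.68.

$57,577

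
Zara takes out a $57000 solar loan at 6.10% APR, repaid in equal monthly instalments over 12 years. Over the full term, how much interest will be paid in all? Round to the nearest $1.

$23,523

Monthly rate = 6.1%/12 = 0.0050833; payment = 57,000 × 0.0050833 / (1 − (1+0.0050833)^−144) = $559.19.
Total paid = 144 × $559.19 = $80,523.36; interest = $80,523.36 − $57,000 = $23,523.36.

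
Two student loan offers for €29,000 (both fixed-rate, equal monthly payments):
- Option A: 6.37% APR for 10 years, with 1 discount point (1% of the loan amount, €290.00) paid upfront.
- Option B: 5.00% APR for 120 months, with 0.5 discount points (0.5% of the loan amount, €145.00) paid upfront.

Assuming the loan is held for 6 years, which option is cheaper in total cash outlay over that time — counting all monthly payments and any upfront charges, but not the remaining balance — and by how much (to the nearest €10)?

Option B by €1,570

Option A: at 6.37% the monthly rate is 0.0053083, so the payment is 29,000 × 0.0053083 / (1 − 1.0053083^−120) = €327.37.
Option B: monthly rate = 5%/12 = 0.0041667; payment = 29,000 × 0.0041667 / (1 − (1+0.0041667)^−120) = €307.59.
Over 72 months: Option A costs 72 × €327.37 + €290.00 = €23,860.64; Option B costs 72 × €307.59 + €145.00 = €22,291.48.
Option B is cheaper by €23,860.64 − €22,291.48 = €1,569.16.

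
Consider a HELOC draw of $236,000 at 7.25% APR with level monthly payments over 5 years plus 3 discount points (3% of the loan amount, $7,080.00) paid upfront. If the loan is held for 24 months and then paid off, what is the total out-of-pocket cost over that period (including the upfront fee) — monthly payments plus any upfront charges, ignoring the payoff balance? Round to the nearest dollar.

$119,903

Monthly rate = 7.25%/12 = 0.0060417; payment = 236,000 × 0.0060417 / (1 − (1+0.0060417)^−60) = $4,700.97.
Total outlay = 24 × $4,700.97 + $7,080.00 = $119,903.28.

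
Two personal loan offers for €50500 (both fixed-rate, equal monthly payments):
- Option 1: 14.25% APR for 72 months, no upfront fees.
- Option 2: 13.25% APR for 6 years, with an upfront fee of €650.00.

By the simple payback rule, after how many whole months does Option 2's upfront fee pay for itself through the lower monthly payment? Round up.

25 months

Option 1: monthly rate = 14.25%/12 = 0.0118750; payment = 50,500 × 0.0118750 / (1 − (1+0.0118750)^−72) = €1,047.36.
Option 2: at 13.25% the monthly rate is 0.0110417, so the payment is 50,500 × 0.0110417 / (1 − 1.0110417^−72) = €1,020.42.
Monthly savings = €1,047.36 − €1,020.42 = €26.94.
Break-even = €650.00 / €26.94 = 24.13 → 25 months.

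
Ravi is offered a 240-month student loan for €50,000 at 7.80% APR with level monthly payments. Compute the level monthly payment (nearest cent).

€412.02

At 7.80% the monthly rate is 0.0065000, so the payment is 50,000 × 0.0065000 / (1 − 1.0065000^−240) = €412.02.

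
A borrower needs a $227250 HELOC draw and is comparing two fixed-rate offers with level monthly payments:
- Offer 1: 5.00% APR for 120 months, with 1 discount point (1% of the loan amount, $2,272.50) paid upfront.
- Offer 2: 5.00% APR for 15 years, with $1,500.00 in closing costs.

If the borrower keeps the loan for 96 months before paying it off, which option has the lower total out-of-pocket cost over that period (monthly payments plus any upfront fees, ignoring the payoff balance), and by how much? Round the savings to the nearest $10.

Offer 1: at 5.00% the monthly rate is 0.0041667, so the payment is 227,250 × 0.0041667 / (1 − 1.0041667^−120) = $2,410.34.
Offer 2: monthly rate = 5%/12 = 0.0041667; payment = 227,250 × 0.0041667 / (1 − (1+0.0041667)^−180) = $1,797.08.
Over 96 months: Offer 1 costs 96 × $2,410.34 + $2,272.50 = $233,665.14; Offer 2 costs 96 × $1,797.08 + $1,500.00 = $174,019.68.
Offer 2 is cheaper by $233,665.14 − $174,019.68 = $59,645.46.

Offer 2 by $59,650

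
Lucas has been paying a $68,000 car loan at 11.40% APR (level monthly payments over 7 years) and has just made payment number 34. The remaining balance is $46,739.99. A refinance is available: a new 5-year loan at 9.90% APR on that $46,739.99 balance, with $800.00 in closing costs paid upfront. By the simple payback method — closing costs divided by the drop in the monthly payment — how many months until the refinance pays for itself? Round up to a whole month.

Current payment = 68,000 × 11.4%/12 / (1 − (1+0.0095000)^−84) = $1,178.68.
Refinanced payment = 46,739.99 × 0.0082500 / (1 − (1+0.0082500)^−60) = $990.79.
Monthly savings = $1,178.68 − $990.79 = $187.89.
Break-even = $800.00 / $187.89 = 4.26 → 5 months.

5 months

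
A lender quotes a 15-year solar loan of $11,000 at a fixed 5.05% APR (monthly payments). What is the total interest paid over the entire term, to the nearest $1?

At 5.05% the monthly rate is 0.0042083, so the payment is 11,000 × 0.0042083 / (1 − 1.0042083^−180) = $87.27.
Total paid = 180 × $87.27 = $15,708.60; interest = $15,708.60 − $11,000 = $4,708.60.

$4,709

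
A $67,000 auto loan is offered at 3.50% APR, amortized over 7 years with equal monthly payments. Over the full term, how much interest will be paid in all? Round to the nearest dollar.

At 3.50% the monthly rate is 0.0029167, so the payment is 67,000 × 0.0029167 / (1 − 1.0029167^−84) = $900.47.
Total paid = 84 × $900.47 = $75,639.48; interest = $75,639.48 − $67,000 = $8,639.48.

$8,639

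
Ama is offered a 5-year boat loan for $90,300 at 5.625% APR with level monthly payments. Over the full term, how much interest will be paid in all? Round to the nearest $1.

At 5.625% the monthly rate is 0.0046875, so the payment is 90,300 × 0.0046875 / (1 − 1.0046875^−60) = $1,730.05.
Total paid = 60 × $1,730.05 = $103,803.00; interest = $103,803.00 − $90,300 = $13,503.00.

$13,503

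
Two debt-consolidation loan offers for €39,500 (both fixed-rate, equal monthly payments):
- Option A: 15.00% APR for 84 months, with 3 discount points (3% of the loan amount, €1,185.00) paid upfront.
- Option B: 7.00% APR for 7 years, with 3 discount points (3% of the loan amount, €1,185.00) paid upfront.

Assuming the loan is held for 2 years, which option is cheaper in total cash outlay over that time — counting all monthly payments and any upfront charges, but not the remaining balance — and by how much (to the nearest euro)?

Option A: at 15.00% the monthly rate is 0.0125000, so the payment is 39,500 × 0.0125000 / (1 − 1.0125000^−84) = €762.22.
Option B: at 7.00% the monthly rate is 0.0058333, so the payment is 39,500 × 0.0058333 / (1 − 1.0058333^−84) = €596.16.
Over 24 months: Option A costs 24 × €762.22 + €1,185.00 = €19,478.28; Option B costs 24 × €596.16 + €1,185.00 = €15,492.84.
Option B is cheaper by €19,478.28 − €15,492.84 = €3,985.44.

Option B by €3,985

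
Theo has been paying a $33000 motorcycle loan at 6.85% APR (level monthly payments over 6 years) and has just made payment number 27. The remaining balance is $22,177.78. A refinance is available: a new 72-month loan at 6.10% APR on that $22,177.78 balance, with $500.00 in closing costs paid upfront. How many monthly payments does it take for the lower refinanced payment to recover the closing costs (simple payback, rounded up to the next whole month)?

Current payment = 33,000 × 6.85%/12 / (1 − (1+0.0057083)^−72) = $560.24.
Refinanced payment = 22,177.78 × 0.0050833 / (1 − (1+0.0050833)^−72) = $368.60.
Monthly savings = $560.24 − $368.60 = $191.64.
Break-even = $500.00 / $191.64 = 2.61 → 3 months.

3 months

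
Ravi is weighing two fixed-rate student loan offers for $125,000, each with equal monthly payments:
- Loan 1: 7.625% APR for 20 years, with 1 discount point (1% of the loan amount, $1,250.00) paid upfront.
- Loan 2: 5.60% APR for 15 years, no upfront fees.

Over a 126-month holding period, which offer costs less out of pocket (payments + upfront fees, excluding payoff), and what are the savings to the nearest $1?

Loan 1 by $190

Loan 1: monthly rate = 7.625%/12 = 0.0063542; payment = 125,000 × 0.0063542 / (1 − (1+0.0063542)^−240) = $1,016.57.
Loan 2: monthly rate = 5.6%/12 = 0.0046667; payment = 125,000 × 0.0046667 / (1 − (1+0.0046667)^−180) = $1,028.00.
Over 126 months: Loan 1 costs 126 × $1,016.57 + $1,250.00 = $129,337.82; Loan 2 costs 126 × $1,028.00 = $129,528.00.
Loan 1 is cheaper by $129,528.00 − $129,337.82 = $190.18.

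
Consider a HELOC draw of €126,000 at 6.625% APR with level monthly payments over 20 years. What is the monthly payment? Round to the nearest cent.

€948.72

Monthly rate = 6.625%/12 = 0.0055208; payment = 126,000 × 0.0055208 / (1 − (1+0.0055208)^−240) = €948.72.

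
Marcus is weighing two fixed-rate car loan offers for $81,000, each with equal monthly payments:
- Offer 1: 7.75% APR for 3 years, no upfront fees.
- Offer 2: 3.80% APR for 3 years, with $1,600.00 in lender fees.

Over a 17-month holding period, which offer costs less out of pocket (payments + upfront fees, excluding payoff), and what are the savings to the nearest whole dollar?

Offer 1: at 7.75% the monthly rate is 0.0064583, so the payment is 81,000 × 0.0064583 / (1 − 1.0064583^−36) = $2,528.91.
Offer 2: monthly rate = 3.8%/12 = 0.0031667; payment = 81,000 × 0.0031667 / (1 − (1+0.0031667)^−36) = $2,384.24.
Over 17 months: Offer 1 costs 17 × $2,528.91 = $42,991.47; Offer 2 costs 17 × $2,384.24 + $1,600.00 = $42,132.08.
Offer 2 is cheaper by $42,991.47 − $42,132.08 = $859.39.

Offer 2 by $859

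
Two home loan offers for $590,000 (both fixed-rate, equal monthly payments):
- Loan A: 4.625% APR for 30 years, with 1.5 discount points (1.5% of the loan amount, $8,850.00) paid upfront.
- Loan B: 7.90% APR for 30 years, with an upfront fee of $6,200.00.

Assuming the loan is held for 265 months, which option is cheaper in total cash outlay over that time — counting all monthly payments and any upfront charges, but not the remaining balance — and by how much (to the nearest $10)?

Loan A by $329,850

Loan A: monthly rate = 4.625%/12 = 0.0038542; payment = 590,000 × 0.0038542 / (1 − (1+0.0038542)^−360) = $3,033.42.
Loan B: at 7.90% the monthly rate is 0.0065833, so the payment is 590,000 × 0.0065833 / (1 − 1.0065833^−360) = $4,288.15.
Over 265 months: Loan A costs 265 × $3,033.42 + $8,850.00 = $812,706.30; Loan B costs 265 × $4,288.15 + $6,200.00 = $1,142,559.75.
Loan A is cheaper by $1,142,559.75 − $812,706.30 = $329,853.45.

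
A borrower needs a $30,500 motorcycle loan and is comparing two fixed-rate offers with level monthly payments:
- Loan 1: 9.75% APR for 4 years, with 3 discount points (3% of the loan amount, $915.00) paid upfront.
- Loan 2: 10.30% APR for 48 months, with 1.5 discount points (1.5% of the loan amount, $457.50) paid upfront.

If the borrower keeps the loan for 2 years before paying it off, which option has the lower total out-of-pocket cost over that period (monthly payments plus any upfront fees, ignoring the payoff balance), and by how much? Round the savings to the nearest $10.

Loan 2 by $260

Loan 1: at 9.75% the monthly rate is 0.0081250, so the payment is 30,500 × 0.0081250 / (1 − 1.0081250^−48) = $769.90.
Loan 2: monthly rate = 10.3%/12 = 0.0085833; payment = 30,500 × 0.0085833 / (1 − (1+0.0085833)^−48) = $777.96.
Over 24 months: Loan 1 costs 24 × $769.90 + $915.00 = $19,392.60; Loan 2 costs 24 × $777.96 + $457.50 = $19,128.54.
Loan 2 is cheaper by $19,392.60 − $19,128.54 = $264.06.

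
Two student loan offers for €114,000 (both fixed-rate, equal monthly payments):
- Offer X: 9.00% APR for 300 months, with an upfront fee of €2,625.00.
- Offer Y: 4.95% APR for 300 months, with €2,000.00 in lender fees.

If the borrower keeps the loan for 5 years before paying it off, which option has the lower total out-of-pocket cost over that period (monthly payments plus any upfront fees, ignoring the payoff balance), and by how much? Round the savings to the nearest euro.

Offer Y by €18,239

Offer X: monthly rate = 9%/12 = 0.0075000; payment = 114,000 × 0.0075000 / (1 − (1+0.0075000)^−300) = €956.68.
Offer Y: monthly rate = 4.95%/12 = 0.0041250; payment = 114,000 × 0.0041250 / (1 − (1+0.0041250)^−300) = €663.12.
Over 60 months: Offer X costs 60 × €956.68 + €2,625.00 = €60,025.80; Offer Y costs 60 × €663.12 + €2,000.00 = €41,787.20.
Offer Y is cheaper by €60,025.80 − €41,787.20 = €18,238.60.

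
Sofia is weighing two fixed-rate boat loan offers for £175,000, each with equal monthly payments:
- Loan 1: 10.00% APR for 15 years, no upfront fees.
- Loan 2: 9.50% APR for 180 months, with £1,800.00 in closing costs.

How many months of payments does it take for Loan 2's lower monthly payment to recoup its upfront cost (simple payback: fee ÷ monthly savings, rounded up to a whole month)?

Loan 1: monthly rate = 10%/12 = 0.0083333; payment = 175,000 × 0.0083333 / (1 − (1+0.0083333)^−180) = £1,880.56.
Loan 2: at 9.50% the monthly rate is 0.0079167, so the payment is 175,000 × 0.0079167 / (1 − 1.0079167^−180) = £1,827.39.
Monthly savings = £1,880.56 − £1,827.39 = £53.17.
Break-even = £1,800.00 / £53.17 = 33.85 → 34 months.

34 months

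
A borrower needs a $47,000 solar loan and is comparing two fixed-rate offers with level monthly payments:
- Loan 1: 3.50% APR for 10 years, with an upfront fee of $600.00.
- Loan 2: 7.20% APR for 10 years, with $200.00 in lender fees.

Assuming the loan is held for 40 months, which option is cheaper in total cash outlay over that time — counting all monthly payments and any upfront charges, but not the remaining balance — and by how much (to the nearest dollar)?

Loan 1: monthly rate = 3.5%/12 = 0.0029167; payment = 47,000 × 0.0029167 / (1 − (1+0.0029167)^−120) = $464.76.
Loan 2: monthly rate = 7.2%/12 = 0.0060000; payment = 47,000 × 0.0060000 / (1 − (1+0.0060000)^−120) = $550.57.
Over 40 months: Loan 1 costs 40 × $464.76 + $600.00 = $19,190.40; Loan 2 costs 40 × $550.57 + $200.00 = $22,222.80.
Loan 1 is cheaper by $22,222.80 − $19,190.40 = $3,032.40.

Loan 1 by $3,032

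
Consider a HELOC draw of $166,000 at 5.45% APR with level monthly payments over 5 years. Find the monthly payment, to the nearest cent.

Monthly rate = 5.45%/12 = 0.0045417; payment = 166,000 × 0.0045417 / (1 − (1+0.0045417)^−60) = $3,166.96.

$3,166.96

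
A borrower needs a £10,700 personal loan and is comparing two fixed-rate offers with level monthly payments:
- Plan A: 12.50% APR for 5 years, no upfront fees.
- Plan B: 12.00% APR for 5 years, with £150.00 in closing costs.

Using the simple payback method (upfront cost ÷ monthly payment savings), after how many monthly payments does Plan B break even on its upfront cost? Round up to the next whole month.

Plan A: at 12.50% the monthly rate is 0.0104167, so the payment is 10,700 × 0.0104167 / (1 − 1.0104167^−60) = £240.73.
Plan B: monthly rate = 12%/12 = 0.0100000; payment = 10,700 × 0.0100000 / (1 − (1+0.0100000)^−60) = £238.02.
Monthly savings = £240.73 − £238.02 = £2.71.
Break-even = £150.00 / £2.71 = 55.35 → 56 months.

56 months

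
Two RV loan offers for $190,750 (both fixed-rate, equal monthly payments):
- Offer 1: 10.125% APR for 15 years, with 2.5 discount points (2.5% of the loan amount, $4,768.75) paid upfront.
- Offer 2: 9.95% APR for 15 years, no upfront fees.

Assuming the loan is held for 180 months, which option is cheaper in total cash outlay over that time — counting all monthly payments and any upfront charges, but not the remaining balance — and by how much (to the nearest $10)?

Offer 2 by $8,450

Offer 1: at 10.125% the monthly rate is 0.0084375, so the payment is 190,750 × 0.0084375 / (1 − 1.0084375^−180) = $2,064.42.
Offer 2: at 9.95% the monthly rate is 0.0082917, so the payment is 190,750 × 0.0082917 / (1 − 1.0082917^−180) = $2,043.98.
Over 180 months: Offer 1 costs 180 × $2,064.42 + $4,768.75 = $376,364.35; Offer 2 costs 180 × $2,043.98 = $367,916.40.
Offer 2 is cheaper by $376,364.35 − $367,916.40 = $8,447.95.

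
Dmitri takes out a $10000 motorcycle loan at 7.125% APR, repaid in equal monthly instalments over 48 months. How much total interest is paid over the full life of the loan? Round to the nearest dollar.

$1,522

Monthly rate = 7.125%/12 = 0.0059375; payment = 10,000 × 0.0059375 / (1 − (1+0.0059375)^−48) = $240.04.
Total paid = 48 × $240.04 = $11,521.92; interest = $11,521.92 − $10,000 = $1,521.92.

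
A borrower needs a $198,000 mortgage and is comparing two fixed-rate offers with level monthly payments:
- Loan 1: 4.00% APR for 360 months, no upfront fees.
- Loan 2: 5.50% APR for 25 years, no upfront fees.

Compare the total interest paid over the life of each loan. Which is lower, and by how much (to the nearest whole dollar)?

Loan 1: at 4.00% the monthly rate is 0.0033333, so the payment is 198,000 × 0.0033333 / (1 − 1.0033333^−360) = $945.28.
Total interest on Loan 1 = 360 × $945.28 − $198,000 = $142,300.80.
Loan 2: monthly rate = 5.5%/12 = 0.0045833; payment = 198,000 × 0.0045833 / (1 − (1+0.0045833)^−300) = $1,215.89.
Total interest on Loan 2 = 300 × $1,215.89 − $198,000 = $166,767.00.
Loan 1 is lower by $24,466.20.

Loan 1 by $24,466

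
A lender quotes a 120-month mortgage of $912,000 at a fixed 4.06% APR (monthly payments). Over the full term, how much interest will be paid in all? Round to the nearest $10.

At 4.06% the monthly rate is 0.0033833, so the payment is 912,000 × 0.0033833 / (1 − 1.0033833^−120) = $9,259.59.
Total paid = 120 × $9,259.59 = $1,111,150.80; interest = $1,111,150.80 − $912,000 = $199,150.80.

$199,150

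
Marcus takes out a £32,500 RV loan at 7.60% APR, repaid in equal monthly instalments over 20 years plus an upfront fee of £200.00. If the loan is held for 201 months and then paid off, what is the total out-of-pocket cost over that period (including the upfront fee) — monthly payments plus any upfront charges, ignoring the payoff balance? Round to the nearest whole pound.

At 7.60% the monthly rate is 0.0063333, so the payment is 32,500 × 0.0063333 / (1 − 1.0063333^−240) = £263.81.
Total outlay = 201 × £263.81 + £200.00 = £53,225.81.

£53,226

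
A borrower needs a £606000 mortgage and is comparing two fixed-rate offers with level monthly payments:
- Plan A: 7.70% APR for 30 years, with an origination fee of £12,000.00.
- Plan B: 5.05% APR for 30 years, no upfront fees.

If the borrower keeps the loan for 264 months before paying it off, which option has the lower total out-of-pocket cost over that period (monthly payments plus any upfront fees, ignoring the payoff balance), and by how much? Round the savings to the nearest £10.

Plan A: at 7.70% the monthly rate is 0.0064167, so the payment is 606,000 × 0.0064167 / (1 − 1.0064167^−360) = £4,320.54.
Plan B: at 5.05% the monthly rate is 0.0042083, so the payment is 606,000 × 0.0042083 / (1 − 1.0042083^−360) = £3,271.68.
Over 264 months: Plan A costs 264 × £4,320.54 + £12,000.00 = £1,152,622.56; Plan B costs 264 × £3,271.68 = £863,723.52.
Plan B is cheaper by £1,152,622.56 − £863,723.52 = £288,899.04.

Plan B by £288,900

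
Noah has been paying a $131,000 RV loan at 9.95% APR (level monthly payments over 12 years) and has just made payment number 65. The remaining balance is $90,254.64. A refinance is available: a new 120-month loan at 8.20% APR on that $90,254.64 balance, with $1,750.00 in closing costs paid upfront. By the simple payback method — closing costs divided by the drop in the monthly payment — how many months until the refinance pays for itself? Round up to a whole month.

4 months

Current payment = 131,000 × 9.95%/12 / (1 − (1+0.0082917)^−144) = $1,561.77.
Refinanced payment = 90,254.64 × 0.0068333 / (1 − (1+0.0068333)^−120) = $1,104.60.
Monthly savings = $1,561.77 − $1,104.60 = $457.17.
Break-even = $1,750.00 / $457.17 = 3.83 → 4 months.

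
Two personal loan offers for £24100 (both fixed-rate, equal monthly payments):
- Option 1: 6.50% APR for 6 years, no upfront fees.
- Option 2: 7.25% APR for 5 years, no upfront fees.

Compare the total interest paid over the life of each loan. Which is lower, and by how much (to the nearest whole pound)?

Option 1: at 6.50% the monthly rate is 0.0054167, so the payment is 24,100 × 0.0054167 / (1 − 1.0054167^−72) = £405.12.
Total interest on Option 1 = 72 × £405.12 − £24,100 = £5,068.64.
Option 2: monthly rate = 7.25%/12 = 0.0060417; payment = 24,100 × 0.0060417 / (1 − (1+0.0060417)^−60) = £480.06.
Total interest on Option 2 = 60 × £480.06 − £24,100 = £4,703.60.
Option 2 is lower by £365.04.

Option 2 by £365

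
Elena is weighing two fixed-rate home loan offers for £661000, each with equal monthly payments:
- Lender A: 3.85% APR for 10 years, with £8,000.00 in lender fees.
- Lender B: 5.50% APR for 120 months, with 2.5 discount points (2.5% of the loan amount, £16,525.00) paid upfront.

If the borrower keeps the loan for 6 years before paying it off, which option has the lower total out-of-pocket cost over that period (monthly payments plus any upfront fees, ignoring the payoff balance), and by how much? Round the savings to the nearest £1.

Lender A: at 3.85% the monthly rate is 0.0032083, so the payment is 661,000 × 0.0032083 / (1 − 1.0032083^−120) = £6,645.28.
Lender B: at 5.50% the monthly rate is 0.0045833, so the payment is 661,000 × 0.0045833 / (1 − 1.0045833^−120) = £7,173.59.
Over 72 months: Lender A costs 72 × £6,645.28 + £8,000.00 = £486,460.16; Lender B costs 72 × £7,173.59 + £16,525.00 = £533,023.48.
Lender A is cheaper by £533,023.48 − £486,460.16 = £46,563.32.

Lender A by £46,563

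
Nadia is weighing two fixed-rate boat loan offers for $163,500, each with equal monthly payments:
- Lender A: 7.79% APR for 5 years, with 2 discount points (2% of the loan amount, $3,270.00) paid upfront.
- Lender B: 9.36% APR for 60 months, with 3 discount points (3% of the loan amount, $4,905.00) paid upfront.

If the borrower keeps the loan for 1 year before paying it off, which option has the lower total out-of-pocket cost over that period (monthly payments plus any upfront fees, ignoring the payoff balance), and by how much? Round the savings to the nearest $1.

Lender A: at 7.79% the monthly rate is 0.0064917, so the payment is 163,500 × 0.0064917 / (1 − 1.0064917^−60) = $3,298.78.
Lender B: monthly rate = 9.36%/12 = 0.0078000; payment = 163,500 × 0.0078000 / (1 − (1+0.0078000)^−60) = $3,422.63.
Over 12 months: Lender A costs 12 × $3,298.78 + $3,270.00 = $42,855.36; Lender B costs 12 × $3,422.63 + $4,905.00 = $45,976.56.
Lender A is cheaper by $45,976.56 − $42,855.36 = $3,121.20.

Lender A by $3,121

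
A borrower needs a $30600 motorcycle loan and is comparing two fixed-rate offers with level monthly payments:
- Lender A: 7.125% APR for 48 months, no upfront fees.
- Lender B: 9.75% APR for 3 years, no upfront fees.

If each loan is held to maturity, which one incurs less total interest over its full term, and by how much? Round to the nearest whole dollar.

Lender A by $159

Lender A: at 7.125% the monthly rate is 0.0059375, so the payment is 30,600 × 0.0059375 / (1 − 1.0059375^−48) = $734.53.
Total interest on Lender A = 48 × $734.53 − $30,600 = $4,657.44.
Lender B: at 9.75% the monthly rate is 0.0081250, so the payment is 30,600 × 0.0081250 / (1 − 1.0081250^−36) = $983.79.
Total interest on Lender B = 36 × $983.79 − $30,600 = $4,816.44.
Lender A is lower by $159.00.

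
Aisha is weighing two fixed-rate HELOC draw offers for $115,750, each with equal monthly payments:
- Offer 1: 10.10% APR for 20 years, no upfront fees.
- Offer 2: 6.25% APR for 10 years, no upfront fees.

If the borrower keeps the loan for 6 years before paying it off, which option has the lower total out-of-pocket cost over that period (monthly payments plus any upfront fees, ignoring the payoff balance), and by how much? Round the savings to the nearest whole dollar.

Offer 1 by $12,596

Offer 1: at 10.10% the monthly rate is 0.0084167, so the payment is 115,750 × 0.0084167 / (1 − 1.0084167^−240) = $1,124.69.
Offer 2: at 6.25% the monthly rate is 0.0052083, so the payment is 115,750 × 0.0052083 / (1 − 1.0052083^−120) = $1,299.64.
Over 72 months: Offer 1 costs 72 × $1,124.69 = $80,977.68; Offer 2 costs 72 × $1,299.64 = $93,574.08.
Offer 1 is cheaper by $93,574.08 − $80,977.68 = $12,596.40.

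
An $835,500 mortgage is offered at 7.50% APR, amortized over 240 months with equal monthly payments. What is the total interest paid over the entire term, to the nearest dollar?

Monthly rate = 7.5%/12 = 0.0062500; payment = 835,500 × 0.0062500 / (1 − (1+0.0062500)^−240) = $6,730.73.
Total paid = 240 × $6,730.73 = $1,615,375.20; interest = $1,615,375.20 − $835,500 = $779,875.20.

$779,875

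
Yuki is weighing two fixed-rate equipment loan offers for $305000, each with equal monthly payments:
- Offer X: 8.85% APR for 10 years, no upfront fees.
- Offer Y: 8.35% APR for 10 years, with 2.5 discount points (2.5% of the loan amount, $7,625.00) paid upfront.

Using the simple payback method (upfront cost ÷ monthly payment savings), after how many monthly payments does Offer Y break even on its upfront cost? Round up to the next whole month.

Offer X: at 8.85% the monthly rate is 0.0073750, so the payment is 305,000 × 0.0073750 / (1 − 1.0073750^−120) = $3,838.89.
Offer Y: at 8.35% the monthly rate is 0.0069583, so the payment is 305,000 × 0.0069583 / (1 − 1.0069583^−120) = $3,757.14.
Monthly savings = $3,838.89 − $3,757.14 = $81.75.
Break-even = $7,625.00 / $81.75 = 93.27 → 94 months.

94 months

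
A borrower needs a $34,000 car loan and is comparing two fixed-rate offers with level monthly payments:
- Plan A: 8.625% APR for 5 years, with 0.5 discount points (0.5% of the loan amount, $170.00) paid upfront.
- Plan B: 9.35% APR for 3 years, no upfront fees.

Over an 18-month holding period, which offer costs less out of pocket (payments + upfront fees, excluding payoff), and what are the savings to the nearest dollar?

Plan A by $6,798

Plan A: monthly rate = 8.625%/12 = 0.0071875; payment = 34,000 × 0.0071875 / (1 − (1+0.0071875)^−60) = $699.61.
Plan B: monthly rate = 9.35%/12 = 0.0077917; payment = 34,000 × 0.0077917 / (1 − (1+0.0077917)^−36) = $1,086.74.
Over 18 months: Plan A costs 18 × $699.61 + $170.00 = $12,762.98; Plan B costs 18 × $1,086.74 = $19,561.32.
Plan A is cheaper by $19,561.32 − $12,762.98 = $6,798.34.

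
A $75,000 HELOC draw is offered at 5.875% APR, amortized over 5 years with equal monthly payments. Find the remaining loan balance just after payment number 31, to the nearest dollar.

With monthly rate i = 5.875%/12 = 0.0048958, the balance after k of n payments is P · [(1+i)^n − (1+i)^k] / [(1+i)^n − 1].
(1+0.0048958)^60 = 1.34048738 and (1+0.0048958)^31 = 1.16346255, so the balance is 75,000 × (1.34048738 − 1.16346255) / (1.34048738 − 1) = $38,993.70.

$38,994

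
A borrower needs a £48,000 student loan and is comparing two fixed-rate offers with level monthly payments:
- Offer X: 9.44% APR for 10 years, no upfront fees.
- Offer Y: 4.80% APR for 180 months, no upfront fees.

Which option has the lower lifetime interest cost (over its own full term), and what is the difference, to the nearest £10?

Offer X: at 9.44% the monthly rate is 0.0078667, so the payment is 48,000 × 0.0078667 / (1 − 1.0078667^−120) = £619.53.
Total interest on Offer X = 120 × £619.53 − £48,000 = £26,343.60.
Offer Y: monthly rate = 4.8%/12 = 0.0040000; payment = 48,000 × 0.0040000 / (1 − (1+0.0040000)^−180) = £374.60.
Total interest on Offer Y = 180 × £374.60 − £48,000 = £19,428.00.
Offer Y is lower by £6,915.60.

Offer Y by £6,920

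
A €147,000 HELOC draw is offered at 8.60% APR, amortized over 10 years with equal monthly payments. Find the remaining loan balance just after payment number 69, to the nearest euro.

With monthly rate i = 8.6%/12 = 0.0071667, the balance after k of n payments is P · [(1+i)^n − (1+i)^k] / [(1+i)^n − 1].
(1+0.0071667)^120 = 2.35592393 and (1+0.0071667)^69 = 1.63678911, so the balance is 147,000 × (2.35592393 − 1.63678911) / (2.35592393 − 1) = €77,963.68.

€77,964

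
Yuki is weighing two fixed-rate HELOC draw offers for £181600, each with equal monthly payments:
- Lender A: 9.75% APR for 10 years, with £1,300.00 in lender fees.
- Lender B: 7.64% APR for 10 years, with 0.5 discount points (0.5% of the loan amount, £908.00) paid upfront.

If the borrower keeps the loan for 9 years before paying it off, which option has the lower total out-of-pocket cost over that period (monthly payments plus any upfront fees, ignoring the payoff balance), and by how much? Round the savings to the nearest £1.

Lender A: monthly rate = 9.75%/12 = 0.0081250; payment = 181,600 × 0.0081250 / (1 − (1+0.0081250)^−120) = £2,374.79.
Lender B: at 7.64% the monthly rate is 0.0063667, so the payment is 181,600 × 0.0063667 / (1 − 1.0063667^−120) = £2,168.92.
Over 108 months: Lender A costs 108 × £2,374.79 + £1,300.00 = £257,777.32; Lender B costs 108 × £2,168.92 + £908.00 = £235,151.36.
Lender B is cheaper by £257,777.32 − £235,151.36 = £22,625.96.

Lender B by £22,626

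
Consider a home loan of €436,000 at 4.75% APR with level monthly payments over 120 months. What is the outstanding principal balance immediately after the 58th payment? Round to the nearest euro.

With monthly rate i = 4.75%/12 = 0.0039583, the balance after k of n payments is P · [(1+i)^n − (1+i)^k] / [(1+i)^n − 1].
(1+0.0039583)^120 = 1.60650718 and (1+0.0039583)^58 = 1.25750569, so the balance is 436,000 × (1.60650718 − 1.25750569) / (1.60650718 − 1) = €250,886.81.

€250,887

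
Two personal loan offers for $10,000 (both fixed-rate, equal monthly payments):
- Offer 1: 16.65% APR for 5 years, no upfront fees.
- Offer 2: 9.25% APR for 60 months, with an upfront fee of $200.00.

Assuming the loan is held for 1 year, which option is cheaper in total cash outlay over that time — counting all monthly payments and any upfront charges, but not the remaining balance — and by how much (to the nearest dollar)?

Offer 2 by $254

Offer 1: monthly rate = 16.65%/12 = 0.0138750; payment = 10,000 × 0.0138750 / (1 − (1+0.0138750)^−60) = $246.65.
Offer 2: at 9.25% the monthly rate is 0.0077083, so the payment is 10,000 × 0.0077083 / (1 − 1.0077083^−60) = $208.80.
Over 12 months: Offer 1 costs 12 × $246.65 = $2,959.80; Offer 2 costs 12 × $208.80 + $200.00 = $2,705.60.
Offer 2 is cheaper by $2,959.80 − $2,705.60 = $254.20.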